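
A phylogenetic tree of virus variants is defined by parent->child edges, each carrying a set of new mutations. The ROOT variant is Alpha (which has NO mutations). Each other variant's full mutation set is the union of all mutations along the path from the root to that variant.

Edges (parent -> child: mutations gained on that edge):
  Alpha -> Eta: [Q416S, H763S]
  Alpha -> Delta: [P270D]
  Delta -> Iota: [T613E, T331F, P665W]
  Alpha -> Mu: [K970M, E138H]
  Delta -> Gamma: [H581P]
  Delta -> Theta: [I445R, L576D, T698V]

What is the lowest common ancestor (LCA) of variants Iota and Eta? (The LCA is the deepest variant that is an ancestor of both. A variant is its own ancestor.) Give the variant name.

Answer: Alpha

Derivation:
Path from root to Iota: Alpha -> Delta -> Iota
  ancestors of Iota: {Alpha, Delta, Iota}
Path from root to Eta: Alpha -> Eta
  ancestors of Eta: {Alpha, Eta}
Common ancestors: {Alpha}
Walk up from Eta: Eta (not in ancestors of Iota), Alpha (in ancestors of Iota)
Deepest common ancestor (LCA) = Alpha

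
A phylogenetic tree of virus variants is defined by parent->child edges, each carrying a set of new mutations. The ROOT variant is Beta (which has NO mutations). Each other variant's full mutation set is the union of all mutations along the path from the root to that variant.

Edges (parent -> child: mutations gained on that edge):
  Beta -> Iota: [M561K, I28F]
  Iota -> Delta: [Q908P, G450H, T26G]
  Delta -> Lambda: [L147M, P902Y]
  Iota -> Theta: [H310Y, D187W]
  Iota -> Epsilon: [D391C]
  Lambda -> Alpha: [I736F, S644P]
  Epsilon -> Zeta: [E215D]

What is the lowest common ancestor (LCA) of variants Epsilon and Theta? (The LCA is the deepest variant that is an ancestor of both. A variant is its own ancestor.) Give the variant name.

Answer: Iota

Derivation:
Path from root to Epsilon: Beta -> Iota -> Epsilon
  ancestors of Epsilon: {Beta, Iota, Epsilon}
Path from root to Theta: Beta -> Iota -> Theta
  ancestors of Theta: {Beta, Iota, Theta}
Common ancestors: {Beta, Iota}
Walk up from Theta: Theta (not in ancestors of Epsilon), Iota (in ancestors of Epsilon), Beta (in ancestors of Epsilon)
Deepest common ancestor (LCA) = Iota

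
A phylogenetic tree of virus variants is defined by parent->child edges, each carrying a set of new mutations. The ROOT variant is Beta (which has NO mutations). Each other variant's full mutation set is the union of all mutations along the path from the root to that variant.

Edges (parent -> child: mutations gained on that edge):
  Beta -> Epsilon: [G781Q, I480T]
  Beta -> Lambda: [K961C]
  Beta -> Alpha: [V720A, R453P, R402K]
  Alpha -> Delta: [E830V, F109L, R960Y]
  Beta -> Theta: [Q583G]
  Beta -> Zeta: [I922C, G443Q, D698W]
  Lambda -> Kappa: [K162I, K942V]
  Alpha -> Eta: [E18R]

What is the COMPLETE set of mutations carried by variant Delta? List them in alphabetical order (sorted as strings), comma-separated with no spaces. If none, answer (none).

At Beta: gained [] -> total []
At Alpha: gained ['V720A', 'R453P', 'R402K'] -> total ['R402K', 'R453P', 'V720A']
At Delta: gained ['E830V', 'F109L', 'R960Y'] -> total ['E830V', 'F109L', 'R402K', 'R453P', 'R960Y', 'V720A']

Answer: E830V,F109L,R402K,R453P,R960Y,V720A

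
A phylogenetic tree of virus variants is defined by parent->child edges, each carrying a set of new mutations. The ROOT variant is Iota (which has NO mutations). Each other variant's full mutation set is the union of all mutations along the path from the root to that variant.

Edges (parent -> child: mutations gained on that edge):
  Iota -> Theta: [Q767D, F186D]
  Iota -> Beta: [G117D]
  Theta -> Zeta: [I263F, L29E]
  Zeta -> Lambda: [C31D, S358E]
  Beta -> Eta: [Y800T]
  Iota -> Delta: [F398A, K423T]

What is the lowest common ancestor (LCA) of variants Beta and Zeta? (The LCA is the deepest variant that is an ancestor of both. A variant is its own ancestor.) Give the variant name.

Answer: Iota

Derivation:
Path from root to Beta: Iota -> Beta
  ancestors of Beta: {Iota, Beta}
Path from root to Zeta: Iota -> Theta -> Zeta
  ancestors of Zeta: {Iota, Theta, Zeta}
Common ancestors: {Iota}
Walk up from Zeta: Zeta (not in ancestors of Beta), Theta (not in ancestors of Beta), Iota (in ancestors of Beta)
Deepest common ancestor (LCA) = Iota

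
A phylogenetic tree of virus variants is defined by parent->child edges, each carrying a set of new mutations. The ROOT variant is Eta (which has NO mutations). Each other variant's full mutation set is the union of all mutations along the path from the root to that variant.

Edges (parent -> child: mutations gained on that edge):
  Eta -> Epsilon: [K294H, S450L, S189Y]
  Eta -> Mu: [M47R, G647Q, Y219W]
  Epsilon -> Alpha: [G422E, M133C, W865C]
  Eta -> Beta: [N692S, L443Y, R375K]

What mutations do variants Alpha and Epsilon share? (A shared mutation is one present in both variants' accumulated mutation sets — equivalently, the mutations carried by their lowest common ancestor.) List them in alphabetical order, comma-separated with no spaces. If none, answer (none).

Accumulating mutations along path to Alpha:
  At Eta: gained [] -> total []
  At Epsilon: gained ['K294H', 'S450L', 'S189Y'] -> total ['K294H', 'S189Y', 'S450L']
  At Alpha: gained ['G422E', 'M133C', 'W865C'] -> total ['G422E', 'K294H', 'M133C', 'S189Y', 'S450L', 'W865C']
Mutations(Alpha) = ['G422E', 'K294H', 'M133C', 'S189Y', 'S450L', 'W865C']
Accumulating mutations along path to Epsilon:
  At Eta: gained [] -> total []
  At Epsilon: gained ['K294H', 'S450L', 'S189Y'] -> total ['K294H', 'S189Y', 'S450L']
Mutations(Epsilon) = ['K294H', 'S189Y', 'S450L']
Intersection: ['G422E', 'K294H', 'M133C', 'S189Y', 'S450L', 'W865C'] ∩ ['K294H', 'S189Y', 'S450L'] = ['K294H', 'S189Y', 'S450L']

Answer: K294H,S189Y,S450L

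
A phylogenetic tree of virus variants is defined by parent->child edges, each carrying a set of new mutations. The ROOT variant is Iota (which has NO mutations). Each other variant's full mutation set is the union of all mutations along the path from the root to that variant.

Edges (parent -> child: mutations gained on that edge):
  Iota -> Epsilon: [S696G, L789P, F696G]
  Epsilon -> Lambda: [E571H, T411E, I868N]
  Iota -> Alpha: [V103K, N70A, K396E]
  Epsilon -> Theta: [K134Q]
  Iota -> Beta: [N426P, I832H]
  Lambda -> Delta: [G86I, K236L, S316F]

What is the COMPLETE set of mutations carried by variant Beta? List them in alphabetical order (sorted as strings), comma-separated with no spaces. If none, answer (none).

Answer: I832H,N426P

Derivation:
At Iota: gained [] -> total []
At Beta: gained ['N426P', 'I832H'] -> total ['I832H', 'N426P']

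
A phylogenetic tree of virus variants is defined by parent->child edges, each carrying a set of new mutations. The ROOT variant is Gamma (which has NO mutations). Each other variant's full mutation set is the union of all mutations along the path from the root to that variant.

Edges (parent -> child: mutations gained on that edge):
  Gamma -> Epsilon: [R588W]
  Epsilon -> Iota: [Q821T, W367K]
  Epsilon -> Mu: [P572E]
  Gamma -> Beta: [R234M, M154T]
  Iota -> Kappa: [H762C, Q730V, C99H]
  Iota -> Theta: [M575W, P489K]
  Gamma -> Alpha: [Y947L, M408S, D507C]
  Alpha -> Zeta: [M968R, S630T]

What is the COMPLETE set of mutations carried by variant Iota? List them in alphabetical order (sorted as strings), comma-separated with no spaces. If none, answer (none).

Answer: Q821T,R588W,W367K

Derivation:
At Gamma: gained [] -> total []
At Epsilon: gained ['R588W'] -> total ['R588W']
At Iota: gained ['Q821T', 'W367K'] -> total ['Q821T', 'R588W', 'W367K']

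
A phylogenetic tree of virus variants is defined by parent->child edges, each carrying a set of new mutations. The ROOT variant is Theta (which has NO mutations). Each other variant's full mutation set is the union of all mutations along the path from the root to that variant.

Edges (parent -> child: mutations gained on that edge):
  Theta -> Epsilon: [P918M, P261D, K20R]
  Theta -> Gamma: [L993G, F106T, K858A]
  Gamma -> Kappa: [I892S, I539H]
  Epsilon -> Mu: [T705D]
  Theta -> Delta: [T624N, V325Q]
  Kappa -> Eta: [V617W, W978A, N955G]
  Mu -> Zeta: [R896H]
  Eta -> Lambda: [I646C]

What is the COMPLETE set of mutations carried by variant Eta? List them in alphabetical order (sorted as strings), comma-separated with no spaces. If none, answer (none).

Answer: F106T,I539H,I892S,K858A,L993G,N955G,V617W,W978A

Derivation:
At Theta: gained [] -> total []
At Gamma: gained ['L993G', 'F106T', 'K858A'] -> total ['F106T', 'K858A', 'L993G']
At Kappa: gained ['I892S', 'I539H'] -> total ['F106T', 'I539H', 'I892S', 'K858A', 'L993G']
At Eta: gained ['V617W', 'W978A', 'N955G'] -> total ['F106T', 'I539H', 'I892S', 'K858A', 'L993G', 'N955G', 'V617W', 'W978A']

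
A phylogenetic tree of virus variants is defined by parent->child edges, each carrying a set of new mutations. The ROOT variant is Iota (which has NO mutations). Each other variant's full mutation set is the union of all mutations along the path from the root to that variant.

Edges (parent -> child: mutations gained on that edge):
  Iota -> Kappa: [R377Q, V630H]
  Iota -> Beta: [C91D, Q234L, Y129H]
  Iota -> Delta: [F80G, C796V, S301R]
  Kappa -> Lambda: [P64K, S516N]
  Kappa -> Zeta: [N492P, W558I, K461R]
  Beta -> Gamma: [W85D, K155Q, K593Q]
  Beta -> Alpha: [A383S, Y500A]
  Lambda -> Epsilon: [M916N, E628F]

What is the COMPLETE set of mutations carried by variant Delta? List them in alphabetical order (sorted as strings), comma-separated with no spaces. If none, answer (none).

At Iota: gained [] -> total []
At Delta: gained ['F80G', 'C796V', 'S301R'] -> total ['C796V', 'F80G', 'S301R']

Answer: C796V,F80G,S301R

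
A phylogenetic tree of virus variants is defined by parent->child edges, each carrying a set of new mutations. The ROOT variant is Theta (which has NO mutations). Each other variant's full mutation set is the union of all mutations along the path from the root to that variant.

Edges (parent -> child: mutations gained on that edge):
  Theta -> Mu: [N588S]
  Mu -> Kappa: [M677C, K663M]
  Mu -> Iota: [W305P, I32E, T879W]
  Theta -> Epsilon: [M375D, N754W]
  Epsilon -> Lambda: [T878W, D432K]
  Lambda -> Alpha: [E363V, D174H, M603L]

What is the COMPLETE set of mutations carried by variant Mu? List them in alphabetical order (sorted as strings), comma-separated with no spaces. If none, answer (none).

At Theta: gained [] -> total []
At Mu: gained ['N588S'] -> total ['N588S']

Answer: N588S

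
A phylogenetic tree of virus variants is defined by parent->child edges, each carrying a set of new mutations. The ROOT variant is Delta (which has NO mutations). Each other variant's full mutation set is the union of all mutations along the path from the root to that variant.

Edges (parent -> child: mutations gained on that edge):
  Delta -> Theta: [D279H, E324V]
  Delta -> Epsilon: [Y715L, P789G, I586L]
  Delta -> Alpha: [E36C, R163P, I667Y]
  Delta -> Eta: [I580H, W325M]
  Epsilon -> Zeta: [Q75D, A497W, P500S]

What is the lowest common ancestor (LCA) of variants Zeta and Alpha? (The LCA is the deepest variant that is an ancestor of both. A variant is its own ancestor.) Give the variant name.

Answer: Delta

Derivation:
Path from root to Zeta: Delta -> Epsilon -> Zeta
  ancestors of Zeta: {Delta, Epsilon, Zeta}
Path from root to Alpha: Delta -> Alpha
  ancestors of Alpha: {Delta, Alpha}
Common ancestors: {Delta}
Walk up from Alpha: Alpha (not in ancestors of Zeta), Delta (in ancestors of Zeta)
Deepest common ancestor (LCA) = Delta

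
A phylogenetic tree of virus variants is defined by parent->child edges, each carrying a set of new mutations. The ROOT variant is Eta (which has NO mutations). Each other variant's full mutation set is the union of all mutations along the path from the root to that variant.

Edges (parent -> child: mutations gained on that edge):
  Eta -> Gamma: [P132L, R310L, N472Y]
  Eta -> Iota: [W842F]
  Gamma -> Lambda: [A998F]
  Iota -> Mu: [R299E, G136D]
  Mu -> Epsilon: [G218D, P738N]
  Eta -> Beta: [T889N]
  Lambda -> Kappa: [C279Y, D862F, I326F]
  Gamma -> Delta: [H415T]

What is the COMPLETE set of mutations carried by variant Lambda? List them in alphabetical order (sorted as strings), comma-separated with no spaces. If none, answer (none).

Answer: A998F,N472Y,P132L,R310L

Derivation:
At Eta: gained [] -> total []
At Gamma: gained ['P132L', 'R310L', 'N472Y'] -> total ['N472Y', 'P132L', 'R310L']
At Lambda: gained ['A998F'] -> total ['A998F', 'N472Y', 'P132L', 'R310L']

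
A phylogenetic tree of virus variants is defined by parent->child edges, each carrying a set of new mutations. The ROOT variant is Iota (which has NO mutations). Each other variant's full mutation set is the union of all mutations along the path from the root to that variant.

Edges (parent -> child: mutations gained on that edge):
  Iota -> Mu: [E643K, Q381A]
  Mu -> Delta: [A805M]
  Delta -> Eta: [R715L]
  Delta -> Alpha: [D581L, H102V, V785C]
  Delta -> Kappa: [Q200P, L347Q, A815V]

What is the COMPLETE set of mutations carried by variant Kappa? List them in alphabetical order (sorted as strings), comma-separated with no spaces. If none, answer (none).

Answer: A805M,A815V,E643K,L347Q,Q200P,Q381A

Derivation:
At Iota: gained [] -> total []
At Mu: gained ['E643K', 'Q381A'] -> total ['E643K', 'Q381A']
At Delta: gained ['A805M'] -> total ['A805M', 'E643K', 'Q381A']
At Kappa: gained ['Q200P', 'L347Q', 'A815V'] -> total ['A805M', 'A815V', 'E643K', 'L347Q', 'Q200P', 'Q381A']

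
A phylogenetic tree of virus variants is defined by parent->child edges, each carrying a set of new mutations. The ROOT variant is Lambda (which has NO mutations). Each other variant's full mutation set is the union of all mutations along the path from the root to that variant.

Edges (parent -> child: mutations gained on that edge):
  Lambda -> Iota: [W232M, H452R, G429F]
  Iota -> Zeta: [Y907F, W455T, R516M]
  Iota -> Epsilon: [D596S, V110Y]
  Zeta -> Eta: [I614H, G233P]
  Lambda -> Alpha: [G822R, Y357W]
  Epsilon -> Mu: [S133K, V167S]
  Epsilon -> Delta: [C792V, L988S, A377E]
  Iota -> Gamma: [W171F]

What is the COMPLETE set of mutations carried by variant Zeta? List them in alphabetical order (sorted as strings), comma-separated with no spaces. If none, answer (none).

At Lambda: gained [] -> total []
At Iota: gained ['W232M', 'H452R', 'G429F'] -> total ['G429F', 'H452R', 'W232M']
At Zeta: gained ['Y907F', 'W455T', 'R516M'] -> total ['G429F', 'H452R', 'R516M', 'W232M', 'W455T', 'Y907F']

Answer: G429F,H452R,R516M,W232M,W455T,Y907F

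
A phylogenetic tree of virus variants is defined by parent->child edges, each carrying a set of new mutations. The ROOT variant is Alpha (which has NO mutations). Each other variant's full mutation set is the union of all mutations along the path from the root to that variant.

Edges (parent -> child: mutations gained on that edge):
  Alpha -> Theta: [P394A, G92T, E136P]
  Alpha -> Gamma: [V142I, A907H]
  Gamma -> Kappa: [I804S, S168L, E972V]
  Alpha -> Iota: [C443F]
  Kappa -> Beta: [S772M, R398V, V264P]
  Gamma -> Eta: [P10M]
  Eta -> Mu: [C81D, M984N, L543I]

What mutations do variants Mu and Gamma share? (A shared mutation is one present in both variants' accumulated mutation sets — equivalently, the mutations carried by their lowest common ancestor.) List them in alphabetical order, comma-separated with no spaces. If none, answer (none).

Answer: A907H,V142I

Derivation:
Accumulating mutations along path to Mu:
  At Alpha: gained [] -> total []
  At Gamma: gained ['V142I', 'A907H'] -> total ['A907H', 'V142I']
  At Eta: gained ['P10M'] -> total ['A907H', 'P10M', 'V142I']
  At Mu: gained ['C81D', 'M984N', 'L543I'] -> total ['A907H', 'C81D', 'L543I', 'M984N', 'P10M', 'V142I']
Mutations(Mu) = ['A907H', 'C81D', 'L543I', 'M984N', 'P10M', 'V142I']
Accumulating mutations along path to Gamma:
  At Alpha: gained [] -> total []
  At Gamma: gained ['V142I', 'A907H'] -> total ['A907H', 'V142I']
Mutations(Gamma) = ['A907H', 'V142I']
Intersection: ['A907H', 'C81D', 'L543I', 'M984N', 'P10M', 'V142I'] ∩ ['A907H', 'V142I'] = ['A907H', 'V142I']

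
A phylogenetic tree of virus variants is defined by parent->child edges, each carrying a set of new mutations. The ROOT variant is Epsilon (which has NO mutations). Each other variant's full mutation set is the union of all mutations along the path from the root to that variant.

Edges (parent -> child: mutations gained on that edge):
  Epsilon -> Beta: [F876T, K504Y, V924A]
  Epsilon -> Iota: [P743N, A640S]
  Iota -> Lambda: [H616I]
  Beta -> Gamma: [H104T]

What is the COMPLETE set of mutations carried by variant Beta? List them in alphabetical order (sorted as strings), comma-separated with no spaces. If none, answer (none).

Answer: F876T,K504Y,V924A

Derivation:
At Epsilon: gained [] -> total []
At Beta: gained ['F876T', 'K504Y', 'V924A'] -> total ['F876T', 'K504Y', 'V924A']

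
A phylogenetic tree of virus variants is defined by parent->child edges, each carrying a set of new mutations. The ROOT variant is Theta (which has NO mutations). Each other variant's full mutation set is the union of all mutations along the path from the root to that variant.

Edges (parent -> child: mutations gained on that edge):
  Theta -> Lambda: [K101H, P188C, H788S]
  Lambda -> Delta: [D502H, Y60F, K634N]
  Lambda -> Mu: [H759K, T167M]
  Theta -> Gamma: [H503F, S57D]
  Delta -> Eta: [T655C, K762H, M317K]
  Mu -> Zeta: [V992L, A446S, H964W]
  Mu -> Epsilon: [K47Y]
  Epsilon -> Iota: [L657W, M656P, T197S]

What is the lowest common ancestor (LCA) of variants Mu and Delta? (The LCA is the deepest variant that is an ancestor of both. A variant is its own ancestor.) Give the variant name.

Answer: Lambda

Derivation:
Path from root to Mu: Theta -> Lambda -> Mu
  ancestors of Mu: {Theta, Lambda, Mu}
Path from root to Delta: Theta -> Lambda -> Delta
  ancestors of Delta: {Theta, Lambda, Delta}
Common ancestors: {Theta, Lambda}
Walk up from Delta: Delta (not in ancestors of Mu), Lambda (in ancestors of Mu), Theta (in ancestors of Mu)
Deepest common ancestor (LCA) = Lambda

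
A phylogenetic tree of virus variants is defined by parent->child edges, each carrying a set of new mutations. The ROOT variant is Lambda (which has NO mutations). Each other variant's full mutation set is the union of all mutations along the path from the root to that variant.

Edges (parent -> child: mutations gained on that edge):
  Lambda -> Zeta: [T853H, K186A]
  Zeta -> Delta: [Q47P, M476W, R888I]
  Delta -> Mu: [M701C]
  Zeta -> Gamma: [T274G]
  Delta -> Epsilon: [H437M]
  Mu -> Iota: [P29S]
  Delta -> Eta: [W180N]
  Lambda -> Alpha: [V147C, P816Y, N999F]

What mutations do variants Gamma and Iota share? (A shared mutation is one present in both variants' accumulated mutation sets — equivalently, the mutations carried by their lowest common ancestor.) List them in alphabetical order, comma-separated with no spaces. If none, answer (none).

Answer: K186A,T853H

Derivation:
Accumulating mutations along path to Gamma:
  At Lambda: gained [] -> total []
  At Zeta: gained ['T853H', 'K186A'] -> total ['K186A', 'T853H']
  At Gamma: gained ['T274G'] -> total ['K186A', 'T274G', 'T853H']
Mutations(Gamma) = ['K186A', 'T274G', 'T853H']
Accumulating mutations along path to Iota:
  At Lambda: gained [] -> total []
  At Zeta: gained ['T853H', 'K186A'] -> total ['K186A', 'T853H']
  At Delta: gained ['Q47P', 'M476W', 'R888I'] -> total ['K186A', 'M476W', 'Q47P', 'R888I', 'T853H']
  At Mu: gained ['M701C'] -> total ['K186A', 'M476W', 'M701C', 'Q47P', 'R888I', 'T853H']
  At Iota: gained ['P29S'] -> total ['K186A', 'M476W', 'M701C', 'P29S', 'Q47P', 'R888I', 'T853H']
Mutations(Iota) = ['K186A', 'M476W', 'M701C', 'P29S', 'Q47P', 'R888I', 'T853H']
Intersection: ['K186A', 'T274G', 'T853H'] ∩ ['K186A', 'M476W', 'M701C', 'P29S', 'Q47P', 'R888I', 'T853H'] = ['K186A', 'T853H']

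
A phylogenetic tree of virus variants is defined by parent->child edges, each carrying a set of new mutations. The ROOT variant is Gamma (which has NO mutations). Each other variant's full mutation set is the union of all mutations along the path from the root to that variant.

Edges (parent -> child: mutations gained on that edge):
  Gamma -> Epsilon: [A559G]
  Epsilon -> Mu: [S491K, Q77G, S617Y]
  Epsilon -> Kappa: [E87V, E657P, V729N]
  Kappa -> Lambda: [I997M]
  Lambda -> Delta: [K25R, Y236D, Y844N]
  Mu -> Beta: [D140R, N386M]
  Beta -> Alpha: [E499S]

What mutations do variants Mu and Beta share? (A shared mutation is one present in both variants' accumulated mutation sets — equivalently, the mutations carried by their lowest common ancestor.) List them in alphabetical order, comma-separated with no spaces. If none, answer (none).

Accumulating mutations along path to Mu:
  At Gamma: gained [] -> total []
  At Epsilon: gained ['A559G'] -> total ['A559G']
  At Mu: gained ['S491K', 'Q77G', 'S617Y'] -> total ['A559G', 'Q77G', 'S491K', 'S617Y']
Mutations(Mu) = ['A559G', 'Q77G', 'S491K', 'S617Y']
Accumulating mutations along path to Beta:
  At Gamma: gained [] -> total []
  At Epsilon: gained ['A559G'] -> total ['A559G']
  At Mu: gained ['S491K', 'Q77G', 'S617Y'] -> total ['A559G', 'Q77G', 'S491K', 'S617Y']
  At Beta: gained ['D140R', 'N386M'] -> total ['A559G', 'D140R', 'N386M', 'Q77G', 'S491K', 'S617Y']
Mutations(Beta) = ['A559G', 'D140R', 'N386M', 'Q77G', 'S491K', 'S617Y']
Intersection: ['A559G', 'Q77G', 'S491K', 'S617Y'] ∩ ['A559G', 'D140R', 'N386M', 'Q77G', 'S491K', 'S617Y'] = ['A559G', 'Q77G', 'S491K', 'S617Y']

Answer: A559G,Q77G,S491K,S617Y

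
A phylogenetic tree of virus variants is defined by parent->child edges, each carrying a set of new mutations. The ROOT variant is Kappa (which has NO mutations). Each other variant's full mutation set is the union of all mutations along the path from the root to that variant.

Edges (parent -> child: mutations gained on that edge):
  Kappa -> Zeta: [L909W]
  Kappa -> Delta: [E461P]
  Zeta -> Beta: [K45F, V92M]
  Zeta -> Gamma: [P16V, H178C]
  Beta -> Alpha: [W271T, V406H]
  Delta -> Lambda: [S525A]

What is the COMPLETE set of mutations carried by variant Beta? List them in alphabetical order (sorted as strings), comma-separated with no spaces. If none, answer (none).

Answer: K45F,L909W,V92M

Derivation:
At Kappa: gained [] -> total []
At Zeta: gained ['L909W'] -> total ['L909W']
At Beta: gained ['K45F', 'V92M'] -> total ['K45F', 'L909W', 'V92M']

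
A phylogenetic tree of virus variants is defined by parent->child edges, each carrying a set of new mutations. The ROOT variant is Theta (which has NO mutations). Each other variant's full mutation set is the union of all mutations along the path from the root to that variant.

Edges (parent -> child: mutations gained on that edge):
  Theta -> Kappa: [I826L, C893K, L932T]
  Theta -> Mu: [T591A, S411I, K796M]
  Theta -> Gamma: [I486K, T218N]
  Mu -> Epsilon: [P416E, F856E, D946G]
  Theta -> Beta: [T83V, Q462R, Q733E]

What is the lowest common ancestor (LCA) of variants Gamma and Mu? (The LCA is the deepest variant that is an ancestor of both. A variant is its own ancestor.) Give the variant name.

Path from root to Gamma: Theta -> Gamma
  ancestors of Gamma: {Theta, Gamma}
Path from root to Mu: Theta -> Mu
  ancestors of Mu: {Theta, Mu}
Common ancestors: {Theta}
Walk up from Mu: Mu (not in ancestors of Gamma), Theta (in ancestors of Gamma)
Deepest common ancestor (LCA) = Theta

Answer: Theta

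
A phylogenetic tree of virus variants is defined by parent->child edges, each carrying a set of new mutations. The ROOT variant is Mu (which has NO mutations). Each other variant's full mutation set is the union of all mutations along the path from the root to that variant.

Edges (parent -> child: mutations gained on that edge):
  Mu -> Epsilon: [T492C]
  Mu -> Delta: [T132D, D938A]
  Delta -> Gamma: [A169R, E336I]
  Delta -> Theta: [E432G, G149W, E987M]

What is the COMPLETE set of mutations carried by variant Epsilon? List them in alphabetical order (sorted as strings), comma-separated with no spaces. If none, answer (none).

At Mu: gained [] -> total []
At Epsilon: gained ['T492C'] -> total ['T492C']

Answer: T492C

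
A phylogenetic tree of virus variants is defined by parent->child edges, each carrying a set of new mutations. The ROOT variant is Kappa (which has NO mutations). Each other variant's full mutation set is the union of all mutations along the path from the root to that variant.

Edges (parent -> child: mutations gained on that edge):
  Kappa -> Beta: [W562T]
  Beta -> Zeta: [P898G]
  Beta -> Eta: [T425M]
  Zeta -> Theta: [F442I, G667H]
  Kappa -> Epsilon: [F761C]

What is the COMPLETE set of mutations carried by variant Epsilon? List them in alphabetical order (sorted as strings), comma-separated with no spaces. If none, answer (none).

At Kappa: gained [] -> total []
At Epsilon: gained ['F761C'] -> total ['F761C']

Answer: F761C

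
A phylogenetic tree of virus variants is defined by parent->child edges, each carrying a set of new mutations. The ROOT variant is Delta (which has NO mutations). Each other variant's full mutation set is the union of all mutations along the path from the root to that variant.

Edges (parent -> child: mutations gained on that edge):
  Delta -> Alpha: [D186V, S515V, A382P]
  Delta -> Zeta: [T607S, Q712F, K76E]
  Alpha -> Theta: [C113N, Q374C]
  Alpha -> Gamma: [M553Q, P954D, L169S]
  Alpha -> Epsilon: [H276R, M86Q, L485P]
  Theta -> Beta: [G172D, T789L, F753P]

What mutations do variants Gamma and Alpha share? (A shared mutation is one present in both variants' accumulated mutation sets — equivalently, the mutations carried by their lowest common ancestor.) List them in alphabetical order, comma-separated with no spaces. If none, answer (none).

Accumulating mutations along path to Gamma:
  At Delta: gained [] -> total []
  At Alpha: gained ['D186V', 'S515V', 'A382P'] -> total ['A382P', 'D186V', 'S515V']
  At Gamma: gained ['M553Q', 'P954D', 'L169S'] -> total ['A382P', 'D186V', 'L169S', 'M553Q', 'P954D', 'S515V']
Mutations(Gamma) = ['A382P', 'D186V', 'L169S', 'M553Q', 'P954D', 'S515V']
Accumulating mutations along path to Alpha:
  At Delta: gained [] -> total []
  At Alpha: gained ['D186V', 'S515V', 'A382P'] -> total ['A382P', 'D186V', 'S515V']
Mutations(Alpha) = ['A382P', 'D186V', 'S515V']
Intersection: ['A382P', 'D186V', 'L169S', 'M553Q', 'P954D', 'S515V'] ∩ ['A382P', 'D186V', 'S515V'] = ['A382P', 'D186V', 'S515V']

Answer: A382P,D186V,S515V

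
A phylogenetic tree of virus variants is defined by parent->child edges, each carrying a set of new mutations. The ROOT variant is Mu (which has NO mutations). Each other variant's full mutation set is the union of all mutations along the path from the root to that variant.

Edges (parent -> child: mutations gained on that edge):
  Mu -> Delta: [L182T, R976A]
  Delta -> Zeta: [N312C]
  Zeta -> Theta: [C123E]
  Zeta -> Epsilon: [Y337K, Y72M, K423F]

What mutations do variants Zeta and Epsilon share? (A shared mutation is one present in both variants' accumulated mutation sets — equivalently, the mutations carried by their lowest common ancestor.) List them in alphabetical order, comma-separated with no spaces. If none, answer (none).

Accumulating mutations along path to Zeta:
  At Mu: gained [] -> total []
  At Delta: gained ['L182T', 'R976A'] -> total ['L182T', 'R976A']
  At Zeta: gained ['N312C'] -> total ['L182T', 'N312C', 'R976A']
Mutations(Zeta) = ['L182T', 'N312C', 'R976A']
Accumulating mutations along path to Epsilon:
  At Mu: gained [] -> total []
  At Delta: gained ['L182T', 'R976A'] -> total ['L182T', 'R976A']
  At Zeta: gained ['N312C'] -> total ['L182T', 'N312C', 'R976A']
  At Epsilon: gained ['Y337K', 'Y72M', 'K423F'] -> total ['K423F', 'L182T', 'N312C', 'R976A', 'Y337K', 'Y72M']
Mutations(Epsilon) = ['K423F', 'L182T', 'N312C', 'R976A', 'Y337K', 'Y72M']
Intersection: ['L182T', 'N312C', 'R976A'] ∩ ['K423F', 'L182T', 'N312C', 'R976A', 'Y337K', 'Y72M'] = ['L182T', 'N312C', 'R976A']

Answer: L182T,N312C,R976A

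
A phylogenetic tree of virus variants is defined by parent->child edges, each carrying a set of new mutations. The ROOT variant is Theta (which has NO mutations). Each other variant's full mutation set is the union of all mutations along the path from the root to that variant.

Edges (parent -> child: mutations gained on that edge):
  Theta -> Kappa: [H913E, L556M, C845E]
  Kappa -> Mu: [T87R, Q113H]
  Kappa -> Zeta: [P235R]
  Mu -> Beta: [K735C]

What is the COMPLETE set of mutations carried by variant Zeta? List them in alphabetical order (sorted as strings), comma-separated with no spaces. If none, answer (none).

At Theta: gained [] -> total []
At Kappa: gained ['H913E', 'L556M', 'C845E'] -> total ['C845E', 'H913E', 'L556M']
At Zeta: gained ['P235R'] -> total ['C845E', 'H913E', 'L556M', 'P235R']

Answer: C845E,H913E,L556M,P235R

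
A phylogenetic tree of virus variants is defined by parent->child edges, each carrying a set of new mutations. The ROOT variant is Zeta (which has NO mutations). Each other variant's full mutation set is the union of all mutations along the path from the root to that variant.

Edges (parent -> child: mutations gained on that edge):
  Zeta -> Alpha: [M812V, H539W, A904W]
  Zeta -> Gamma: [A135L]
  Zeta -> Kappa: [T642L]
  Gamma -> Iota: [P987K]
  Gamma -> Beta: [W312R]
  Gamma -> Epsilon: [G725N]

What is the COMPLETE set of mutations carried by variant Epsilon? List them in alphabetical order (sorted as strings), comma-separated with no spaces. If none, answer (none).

Answer: A135L,G725N

Derivation:
At Zeta: gained [] -> total []
At Gamma: gained ['A135L'] -> total ['A135L']
At Epsilon: gained ['G725N'] -> total ['A135L', 'G725N']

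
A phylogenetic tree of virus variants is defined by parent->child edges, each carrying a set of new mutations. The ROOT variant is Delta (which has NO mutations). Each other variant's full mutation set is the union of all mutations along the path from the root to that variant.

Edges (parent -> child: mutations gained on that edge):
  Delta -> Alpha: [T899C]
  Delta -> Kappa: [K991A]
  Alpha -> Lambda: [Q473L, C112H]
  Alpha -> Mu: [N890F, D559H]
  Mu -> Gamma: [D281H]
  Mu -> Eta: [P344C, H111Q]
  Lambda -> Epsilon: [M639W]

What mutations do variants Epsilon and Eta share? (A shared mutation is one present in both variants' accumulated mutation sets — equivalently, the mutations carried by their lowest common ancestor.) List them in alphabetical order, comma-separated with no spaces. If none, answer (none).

Answer: T899C

Derivation:
Accumulating mutations along path to Epsilon:
  At Delta: gained [] -> total []
  At Alpha: gained ['T899C'] -> total ['T899C']
  At Lambda: gained ['Q473L', 'C112H'] -> total ['C112H', 'Q473L', 'T899C']
  At Epsilon: gained ['M639W'] -> total ['C112H', 'M639W', 'Q473L', 'T899C']
Mutations(Epsilon) = ['C112H', 'M639W', 'Q473L', 'T899C']
Accumulating mutations along path to Eta:
  At Delta: gained [] -> total []
  At Alpha: gained ['T899C'] -> total ['T899C']
  At Mu: gained ['N890F', 'D559H'] -> total ['D559H', 'N890F', 'T899C']
  At Eta: gained ['P344C', 'H111Q'] -> total ['D559H', 'H111Q', 'N890F', 'P344C', 'T899C']
Mutations(Eta) = ['D559H', 'H111Q', 'N890F', 'P344C', 'T899C']
Intersection: ['C112H', 'M639W', 'Q473L', 'T899C'] ∩ ['D559H', 'H111Q', 'N890F', 'P344C', 'T899C'] = ['T899C']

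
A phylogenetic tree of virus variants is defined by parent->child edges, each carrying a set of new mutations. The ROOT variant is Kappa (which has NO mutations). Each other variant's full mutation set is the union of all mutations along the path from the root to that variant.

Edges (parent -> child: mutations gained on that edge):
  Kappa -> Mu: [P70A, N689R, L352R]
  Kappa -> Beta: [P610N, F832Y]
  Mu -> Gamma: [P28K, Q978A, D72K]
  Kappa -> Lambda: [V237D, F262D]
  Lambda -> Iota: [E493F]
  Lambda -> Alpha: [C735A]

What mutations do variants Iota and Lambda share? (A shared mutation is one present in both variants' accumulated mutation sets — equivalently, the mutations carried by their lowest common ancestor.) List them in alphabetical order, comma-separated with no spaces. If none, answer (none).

Accumulating mutations along path to Iota:
  At Kappa: gained [] -> total []
  At Lambda: gained ['V237D', 'F262D'] -> total ['F262D', 'V237D']
  At Iota: gained ['E493F'] -> total ['E493F', 'F262D', 'V237D']
Mutations(Iota) = ['E493F', 'F262D', 'V237D']
Accumulating mutations along path to Lambda:
  At Kappa: gained [] -> total []
  At Lambda: gained ['V237D', 'F262D'] -> total ['F262D', 'V237D']
Mutations(Lambda) = ['F262D', 'V237D']
Intersection: ['E493F', 'F262D', 'V237D'] ∩ ['F262D', 'V237D'] = ['F262D', 'V237D']

Answer: F262D,V237D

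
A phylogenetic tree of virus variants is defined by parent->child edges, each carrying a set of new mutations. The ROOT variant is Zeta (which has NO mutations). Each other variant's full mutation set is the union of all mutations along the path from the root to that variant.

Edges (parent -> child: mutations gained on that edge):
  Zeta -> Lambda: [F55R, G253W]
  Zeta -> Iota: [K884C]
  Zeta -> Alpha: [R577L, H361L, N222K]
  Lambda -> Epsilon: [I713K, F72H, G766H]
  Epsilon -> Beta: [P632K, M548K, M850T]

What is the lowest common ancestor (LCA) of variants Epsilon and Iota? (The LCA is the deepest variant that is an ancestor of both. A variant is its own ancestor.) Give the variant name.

Path from root to Epsilon: Zeta -> Lambda -> Epsilon
  ancestors of Epsilon: {Zeta, Lambda, Epsilon}
Path from root to Iota: Zeta -> Iota
  ancestors of Iota: {Zeta, Iota}
Common ancestors: {Zeta}
Walk up from Iota: Iota (not in ancestors of Epsilon), Zeta (in ancestors of Epsilon)
Deepest common ancestor (LCA) = Zeta

Answer: Zeta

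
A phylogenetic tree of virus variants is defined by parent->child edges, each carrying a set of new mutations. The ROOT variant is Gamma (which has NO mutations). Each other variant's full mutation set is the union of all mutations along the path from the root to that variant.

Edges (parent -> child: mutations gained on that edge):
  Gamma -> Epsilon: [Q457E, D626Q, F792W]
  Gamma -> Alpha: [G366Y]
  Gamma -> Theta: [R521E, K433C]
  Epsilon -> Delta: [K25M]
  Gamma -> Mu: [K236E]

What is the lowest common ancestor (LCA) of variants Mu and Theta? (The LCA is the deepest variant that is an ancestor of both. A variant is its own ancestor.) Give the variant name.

Path from root to Mu: Gamma -> Mu
  ancestors of Mu: {Gamma, Mu}
Path from root to Theta: Gamma -> Theta
  ancestors of Theta: {Gamma, Theta}
Common ancestors: {Gamma}
Walk up from Theta: Theta (not in ancestors of Mu), Gamma (in ancestors of Mu)
Deepest common ancestor (LCA) = Gamma

Answer: Gamma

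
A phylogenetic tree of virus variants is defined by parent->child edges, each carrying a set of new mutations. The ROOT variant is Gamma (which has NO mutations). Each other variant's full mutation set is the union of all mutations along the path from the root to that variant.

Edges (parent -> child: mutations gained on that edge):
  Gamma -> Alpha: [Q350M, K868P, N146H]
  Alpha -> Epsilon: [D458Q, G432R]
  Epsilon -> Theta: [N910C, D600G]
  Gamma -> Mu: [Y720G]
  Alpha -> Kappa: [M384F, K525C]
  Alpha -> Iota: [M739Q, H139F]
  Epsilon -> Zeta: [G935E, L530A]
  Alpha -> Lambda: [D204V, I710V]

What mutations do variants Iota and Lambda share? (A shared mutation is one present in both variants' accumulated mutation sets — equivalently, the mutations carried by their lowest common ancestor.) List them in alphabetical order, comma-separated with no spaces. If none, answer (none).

Accumulating mutations along path to Iota:
  At Gamma: gained [] -> total []
  At Alpha: gained ['Q350M', 'K868P', 'N146H'] -> total ['K868P', 'N146H', 'Q350M']
  At Iota: gained ['M739Q', 'H139F'] -> total ['H139F', 'K868P', 'M739Q', 'N146H', 'Q350M']
Mutations(Iota) = ['H139F', 'K868P', 'M739Q', 'N146H', 'Q350M']
Accumulating mutations along path to Lambda:
  At Gamma: gained [] -> total []
  At Alpha: gained ['Q350M', 'K868P', 'N146H'] -> total ['K868P', 'N146H', 'Q350M']
  At Lambda: gained ['D204V', 'I710V'] -> total ['D204V', 'I710V', 'K868P', 'N146H', 'Q350M']
Mutations(Lambda) = ['D204V', 'I710V', 'K868P', 'N146H', 'Q350M']
Intersection: ['H139F', 'K868P', 'M739Q', 'N146H', 'Q350M'] ∩ ['D204V', 'I710V', 'K868P', 'N146H', 'Q350M'] = ['K868P', 'N146H', 'Q350M']

Answer: K868P,N146H,Q350M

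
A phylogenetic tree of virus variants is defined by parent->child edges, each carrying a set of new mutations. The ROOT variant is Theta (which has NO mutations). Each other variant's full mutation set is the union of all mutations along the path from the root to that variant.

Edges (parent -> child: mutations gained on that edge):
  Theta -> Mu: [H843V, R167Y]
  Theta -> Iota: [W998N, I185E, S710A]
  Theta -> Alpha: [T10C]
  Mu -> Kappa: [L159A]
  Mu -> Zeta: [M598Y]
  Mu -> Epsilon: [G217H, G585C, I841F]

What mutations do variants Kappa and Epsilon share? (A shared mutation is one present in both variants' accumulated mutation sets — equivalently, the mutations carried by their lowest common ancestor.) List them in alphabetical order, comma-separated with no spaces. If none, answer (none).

Accumulating mutations along path to Kappa:
  At Theta: gained [] -> total []
  At Mu: gained ['H843V', 'R167Y'] -> total ['H843V', 'R167Y']
  At Kappa: gained ['L159A'] -> total ['H843V', 'L159A', 'R167Y']
Mutations(Kappa) = ['H843V', 'L159A', 'R167Y']
Accumulating mutations along path to Epsilon:
  At Theta: gained [] -> total []
  At Mu: gained ['H843V', 'R167Y'] -> total ['H843V', 'R167Y']
  At Epsilon: gained ['G217H', 'G585C', 'I841F'] -> total ['G217H', 'G585C', 'H843V', 'I841F', 'R167Y']
Mutations(Epsilon) = ['G217H', 'G585C', 'H843V', 'I841F', 'R167Y']
Intersection: ['H843V', 'L159A', 'R167Y'] ∩ ['G217H', 'G585C', 'H843V', 'I841F', 'R167Y'] = ['H843V', 'R167Y']

Answer: H843V,R167Y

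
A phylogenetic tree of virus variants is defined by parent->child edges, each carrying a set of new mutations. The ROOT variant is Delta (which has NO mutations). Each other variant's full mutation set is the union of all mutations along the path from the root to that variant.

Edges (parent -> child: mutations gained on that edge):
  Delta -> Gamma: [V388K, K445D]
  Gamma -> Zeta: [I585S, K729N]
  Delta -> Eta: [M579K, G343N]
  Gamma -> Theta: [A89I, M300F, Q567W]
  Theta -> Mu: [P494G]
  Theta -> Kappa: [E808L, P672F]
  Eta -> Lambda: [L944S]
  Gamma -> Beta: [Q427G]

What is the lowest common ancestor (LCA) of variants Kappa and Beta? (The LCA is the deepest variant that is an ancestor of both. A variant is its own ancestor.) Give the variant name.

Path from root to Kappa: Delta -> Gamma -> Theta -> Kappa
  ancestors of Kappa: {Delta, Gamma, Theta, Kappa}
Path from root to Beta: Delta -> Gamma -> Beta
  ancestors of Beta: {Delta, Gamma, Beta}
Common ancestors: {Delta, Gamma}
Walk up from Beta: Beta (not in ancestors of Kappa), Gamma (in ancestors of Kappa), Delta (in ancestors of Kappa)
Deepest common ancestor (LCA) = Gamma

Answer: Gamma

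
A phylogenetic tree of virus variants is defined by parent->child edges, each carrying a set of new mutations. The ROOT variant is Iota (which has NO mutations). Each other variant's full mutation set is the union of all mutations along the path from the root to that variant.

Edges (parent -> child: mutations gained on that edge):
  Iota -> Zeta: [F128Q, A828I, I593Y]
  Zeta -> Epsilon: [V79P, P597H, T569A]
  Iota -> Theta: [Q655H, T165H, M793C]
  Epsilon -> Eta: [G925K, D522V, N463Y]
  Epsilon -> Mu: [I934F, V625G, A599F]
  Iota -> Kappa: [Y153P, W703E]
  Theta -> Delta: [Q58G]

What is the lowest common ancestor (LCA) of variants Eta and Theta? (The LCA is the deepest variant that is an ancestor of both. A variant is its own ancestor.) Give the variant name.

Answer: Iota

Derivation:
Path from root to Eta: Iota -> Zeta -> Epsilon -> Eta
  ancestors of Eta: {Iota, Zeta, Epsilon, Eta}
Path from root to Theta: Iota -> Theta
  ancestors of Theta: {Iota, Theta}
Common ancestors: {Iota}
Walk up from Theta: Theta (not in ancestors of Eta), Iota (in ancestors of Eta)
Deepest common ancestor (LCA) = Iota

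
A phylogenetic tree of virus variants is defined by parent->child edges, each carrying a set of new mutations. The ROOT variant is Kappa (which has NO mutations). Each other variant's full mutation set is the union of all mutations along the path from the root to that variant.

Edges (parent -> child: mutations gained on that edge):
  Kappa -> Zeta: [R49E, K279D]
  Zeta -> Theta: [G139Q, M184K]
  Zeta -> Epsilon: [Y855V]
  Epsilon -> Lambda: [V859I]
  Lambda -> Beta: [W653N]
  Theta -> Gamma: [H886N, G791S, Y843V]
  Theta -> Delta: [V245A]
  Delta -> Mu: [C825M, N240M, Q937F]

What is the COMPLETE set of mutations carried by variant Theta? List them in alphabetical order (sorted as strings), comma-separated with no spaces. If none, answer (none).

At Kappa: gained [] -> total []
At Zeta: gained ['R49E', 'K279D'] -> total ['K279D', 'R49E']
At Theta: gained ['G139Q', 'M184K'] -> total ['G139Q', 'K279D', 'M184K', 'R49E']

Answer: G139Q,K279D,M184K,R49E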